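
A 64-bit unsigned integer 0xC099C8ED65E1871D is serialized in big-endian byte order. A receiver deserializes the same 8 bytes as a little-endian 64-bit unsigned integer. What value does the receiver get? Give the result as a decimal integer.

Stored big-endian, the bytes at ascending addresses are C0 99 C8 ED 65 E1 87 1D.
Read back as little-endian, the first byte is least significant, giving 0x1D87E165EDC899C0.
0x1D87E165EDC899C0 = 2127917176853141952.

2127917176853141952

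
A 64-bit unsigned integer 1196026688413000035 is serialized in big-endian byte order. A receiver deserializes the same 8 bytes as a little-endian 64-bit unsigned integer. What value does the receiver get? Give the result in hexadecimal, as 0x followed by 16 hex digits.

0x6361BEB0EF239910

1196026688413000035 in 64-bit hexadecimal is 0x109923EFB0BE6163.
Stored big-endian, the bytes at ascending addresses are 10 99 23 EF B0 BE 61 63.
Read back as little-endian, the first byte is least significant, giving 0x6361BEB0EF239910.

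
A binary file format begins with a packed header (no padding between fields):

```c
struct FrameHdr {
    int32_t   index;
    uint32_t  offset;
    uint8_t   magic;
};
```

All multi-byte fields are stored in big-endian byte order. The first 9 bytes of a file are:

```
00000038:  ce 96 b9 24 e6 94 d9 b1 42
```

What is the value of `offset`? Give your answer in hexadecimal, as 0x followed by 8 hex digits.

`offset` follows `index` (4 bytes), so it starts at byte offset 4 and occupies 4 bytes.
Bytes at offsets 4..7: E6 94 D9 B1.
Big-endian stores the most-significant byte at the lowest address.
The bytes are already most-significant first: 0xE694D9B1.

0xE694D9B1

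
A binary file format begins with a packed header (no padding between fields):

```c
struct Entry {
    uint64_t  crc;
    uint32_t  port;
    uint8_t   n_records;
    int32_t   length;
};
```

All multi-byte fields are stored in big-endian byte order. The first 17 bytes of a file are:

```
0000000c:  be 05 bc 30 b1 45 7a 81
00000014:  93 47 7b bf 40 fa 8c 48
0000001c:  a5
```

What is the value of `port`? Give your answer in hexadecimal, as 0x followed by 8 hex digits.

`port` follows `crc` (8 bytes), so it starts at byte offset 8 and occupies 4 bytes.
Bytes at offsets 8..11: 93 47 7B BF.
Big-endian: lowest address holds the most-significant byte.
The bytes are already most-significant first: 0x93477BBF.

0x93477BBF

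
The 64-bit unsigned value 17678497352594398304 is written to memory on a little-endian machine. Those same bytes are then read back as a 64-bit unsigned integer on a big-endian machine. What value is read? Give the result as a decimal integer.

6961459399166744309

17678497352594398304 in 64-bit hexadecimal is 0xF556A3AD70129C60.
Stored little-endian, the bytes at ascending addresses are 60 9C 12 70 AD A3 56 F5.
Read back as big-endian, the last byte is least significant, giving 0x609C1270ADA356F5.
0x609C1270ADA356F5 = 6961459399166744309.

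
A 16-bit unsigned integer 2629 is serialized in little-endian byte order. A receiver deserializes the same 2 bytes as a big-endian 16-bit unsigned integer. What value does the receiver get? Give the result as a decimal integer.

2629 in 16-bit hexadecimal is 0x0A45.
Stored little-endian, the bytes at ascending addresses are 45 0A.
Read back as big-endian, the last byte is least significant, giving 0x450A.
0x450A = 17674.

17674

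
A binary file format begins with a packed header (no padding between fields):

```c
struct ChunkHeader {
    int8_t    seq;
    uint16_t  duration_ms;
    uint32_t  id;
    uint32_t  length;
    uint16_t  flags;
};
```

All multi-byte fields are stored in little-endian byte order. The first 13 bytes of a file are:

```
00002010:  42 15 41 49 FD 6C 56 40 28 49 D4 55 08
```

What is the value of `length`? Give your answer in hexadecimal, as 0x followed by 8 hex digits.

`length` follows `seq` (1 B), `duration_ms` (2 B), `id` (4 B), so it starts at offset 1 + 2 + 4 = 7 and occupies 4 bytes.
Bytes at offsets 7..10: 40 28 49 D4.
Little-endian: lowest address holds the least-significant byte.
Reassemble most-significant byte first: D4 49 28 40 → 0xD4492840.

0xD4492840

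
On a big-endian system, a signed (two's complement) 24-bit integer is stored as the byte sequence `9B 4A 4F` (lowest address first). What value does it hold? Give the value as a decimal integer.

-6600113

Big-endian stores the most-significant byte at the lowest address.
The bytes are already most-significant first: 0x9B4A4F.
Top bit is set, so as a signed 24-bit value this is 0x9B4A4F − 2^24 = -6600113.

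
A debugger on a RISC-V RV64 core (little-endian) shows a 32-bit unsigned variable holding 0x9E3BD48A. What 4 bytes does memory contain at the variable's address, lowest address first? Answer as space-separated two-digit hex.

Split into bytes (most-significant first): 9E 3B D4 8A.
Little-endian: lowest address holds the least-significant byte.
So at ascending addresses the bytes are 8A D4 3B 9E.

8A D4 3B 9E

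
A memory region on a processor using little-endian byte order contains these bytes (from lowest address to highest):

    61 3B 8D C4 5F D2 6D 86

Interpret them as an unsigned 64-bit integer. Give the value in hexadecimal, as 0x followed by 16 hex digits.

0x866DD25FC48D3B61

Little-endian: lowest address holds the least-significant byte.
Reassemble most-significant byte first: 86 6D D2 5F C4 8D 3B 61 → 0x866DD25FC48D3B61.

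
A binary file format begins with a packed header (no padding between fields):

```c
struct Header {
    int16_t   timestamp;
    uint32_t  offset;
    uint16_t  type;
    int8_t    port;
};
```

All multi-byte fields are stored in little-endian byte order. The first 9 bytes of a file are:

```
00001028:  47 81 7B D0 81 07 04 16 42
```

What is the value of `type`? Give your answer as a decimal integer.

5636

`type` follows `timestamp` (2 B), `offset` (4 B), so it starts at offset 2 + 4 = 6 and occupies 2 bytes.
Bytes at offsets 6..7: 04 16.
Little-endian: lowest address holds the least-significant byte.
Reassemble most-significant byte first: 16 04 → 0x1604.
0x1604 = 5636.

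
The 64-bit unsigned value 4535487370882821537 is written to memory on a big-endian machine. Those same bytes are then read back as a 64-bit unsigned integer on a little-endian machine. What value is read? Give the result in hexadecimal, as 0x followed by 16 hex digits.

4535487370882821537 in 64-bit hexadecimal is 0x3EF149BBD8BDADA1.
Stored big-endian, the bytes at ascending addresses are 3E F1 49 BB D8 BD AD A1.
Read back as little-endian, the first byte is least significant, giving 0xA1ADBDD8BB49F13E.

0xA1ADBDD8BB49F13E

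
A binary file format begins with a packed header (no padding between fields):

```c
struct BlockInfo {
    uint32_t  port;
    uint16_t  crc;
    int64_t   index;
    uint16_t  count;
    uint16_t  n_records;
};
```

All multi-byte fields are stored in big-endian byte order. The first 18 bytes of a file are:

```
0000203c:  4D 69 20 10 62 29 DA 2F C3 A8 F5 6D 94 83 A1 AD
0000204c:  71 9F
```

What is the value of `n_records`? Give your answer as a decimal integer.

`n_records` follows `port` (4 B), `crc` (2 B), `index` (8 B), `count` (2 B), so it starts at offset 4 + 2 + 8 + 2 = 16 and occupies 2 bytes.
Bytes at offsets 16..17: 71 9F.
Big-endian stores the most-significant byte at the lowest address.
The bytes are already most-significant first: 0x719F.
0x719F = 29087.

29087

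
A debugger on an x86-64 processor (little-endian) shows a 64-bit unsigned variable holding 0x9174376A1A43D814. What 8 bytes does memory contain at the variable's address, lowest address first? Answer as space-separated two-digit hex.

14 D8 43 1A 6A 37 74 91

Split into bytes (most-significant first): 91 74 37 6A 1A 43 D8 14.
In little-endian order the low byte comes first in memory.
So at ascending addresses the bytes are 14 D8 43 1A 6A 37 74 91.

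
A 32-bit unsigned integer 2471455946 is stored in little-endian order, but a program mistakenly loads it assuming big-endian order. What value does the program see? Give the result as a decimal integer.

3396095891

2471455946 in 32-bit hexadecimal is 0x934F6CCA.
Stored little-endian, the bytes at ascending addresses are CA 6C 4F 93.
Read back as big-endian, the last byte is least significant, giving 0xCA6C4F93.
0xCA6C4F93 = 3396095891.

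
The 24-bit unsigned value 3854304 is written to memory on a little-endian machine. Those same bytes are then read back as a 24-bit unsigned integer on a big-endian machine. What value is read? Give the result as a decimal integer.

3854304 in 24-bit hexadecimal is 0x3ACFE0.
Stored little-endian, the bytes at ascending addresses are E0 CF 3A.
Read back as big-endian, the last byte is least significant, giving 0xE0CF3A.
0xE0CF3A = 14733114.

14733114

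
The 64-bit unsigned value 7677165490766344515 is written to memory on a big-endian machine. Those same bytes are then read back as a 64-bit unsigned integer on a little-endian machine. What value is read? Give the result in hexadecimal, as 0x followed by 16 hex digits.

7677165490766344515 in 64-bit hexadecimal is 0x6A8AC556A703F143.
Stored big-endian, the bytes at ascending addresses are 6A 8A C5 56 A7 03 F1 43.
Read back as little-endian, the first byte is least significant, giving 0x43F103A756C58A6A.

0x43F103A756C58A6A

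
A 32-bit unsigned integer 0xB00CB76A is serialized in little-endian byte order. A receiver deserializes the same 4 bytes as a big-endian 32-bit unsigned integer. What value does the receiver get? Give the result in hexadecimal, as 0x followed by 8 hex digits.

Stored little-endian, the bytes at ascending addresses are 6A B7 0C B0.
Read back as big-endian, the last byte is least significant, giving 0x6AB70CB0.

0x6AB70CB0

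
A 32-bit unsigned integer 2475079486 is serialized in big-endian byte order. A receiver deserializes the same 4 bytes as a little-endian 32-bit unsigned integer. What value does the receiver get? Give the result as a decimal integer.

2475079486 in 32-bit hexadecimal is 0x9386B73E.
Stored big-endian, the bytes at ascending addresses are 93 86 B7 3E.
Read back as little-endian, the first byte is least significant, giving 0x3EB78693.
0x3EB78693 = 1052214931.

1052214931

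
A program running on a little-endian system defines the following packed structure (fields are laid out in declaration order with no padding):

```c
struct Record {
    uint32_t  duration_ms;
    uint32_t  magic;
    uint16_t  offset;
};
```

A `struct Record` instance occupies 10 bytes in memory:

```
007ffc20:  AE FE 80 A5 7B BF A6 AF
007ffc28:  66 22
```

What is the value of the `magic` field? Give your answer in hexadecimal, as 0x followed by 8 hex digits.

0xAFA6BF7B

`magic` follows `duration_ms` (4 bytes), so it starts at byte offset 4 and occupies 4 bytes.
Bytes at offsets 4..7: 7B BF A6 AF.
Little-endian: lowest address holds the least-significant byte.
Reassemble most-significant byte first: AF A6 BF 7B → 0xAFA6BF7B.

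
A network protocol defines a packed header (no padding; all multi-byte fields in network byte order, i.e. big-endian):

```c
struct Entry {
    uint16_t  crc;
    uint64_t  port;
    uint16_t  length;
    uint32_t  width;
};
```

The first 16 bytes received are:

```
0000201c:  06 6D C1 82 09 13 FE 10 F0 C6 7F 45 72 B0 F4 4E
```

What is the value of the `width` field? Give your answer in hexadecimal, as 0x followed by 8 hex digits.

0x72B0F44E

`width` follows `crc` (2 B), `port` (8 B), `length` (2 B), so it starts at offset 2 + 8 + 2 = 12 and occupies 4 bytes.
Bytes at offsets 12..15: 72 B0 F4 4E.
Big-endian stores the most-significant byte at the lowest address.
The bytes are already most-significant first: 0x72B0F44E.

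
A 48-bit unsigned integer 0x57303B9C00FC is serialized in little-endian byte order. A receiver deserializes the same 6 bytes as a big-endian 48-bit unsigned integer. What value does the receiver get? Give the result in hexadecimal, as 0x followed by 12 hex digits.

Stored little-endian, the bytes at ascending addresses are FC 00 9C 3B 30 57.
Read back as big-endian, the last byte is least significant, giving 0xFC009C3B3057.

0xFC009C3B3057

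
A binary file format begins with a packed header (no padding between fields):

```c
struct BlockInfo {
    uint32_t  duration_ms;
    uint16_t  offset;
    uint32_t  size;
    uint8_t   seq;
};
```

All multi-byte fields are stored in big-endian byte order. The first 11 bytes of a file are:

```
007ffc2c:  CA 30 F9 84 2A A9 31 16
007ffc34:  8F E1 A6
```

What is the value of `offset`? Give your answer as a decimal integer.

`offset` follows `duration_ms` (4 bytes), so it starts at byte offset 4 and occupies 2 bytes.
Bytes at offsets 4..5: 2A A9.
In big-endian order the high byte comes first in memory.
The bytes are already most-significant first: 0x2AA9.
0x2AA9 = 10921.

10921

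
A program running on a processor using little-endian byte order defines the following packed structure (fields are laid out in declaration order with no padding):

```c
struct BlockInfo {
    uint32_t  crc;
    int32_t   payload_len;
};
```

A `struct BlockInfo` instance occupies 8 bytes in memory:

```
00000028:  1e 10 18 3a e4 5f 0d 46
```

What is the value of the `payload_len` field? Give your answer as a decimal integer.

1175281636

`payload_len` follows `crc` (4 bytes), so it starts at byte offset 4 and occupies 4 bytes.
Bytes at offsets 4..7: E4 5F 0D 46.
Little-endian: lowest address holds the least-significant byte.
Reassemble most-significant byte first: 46 0D 5F E4 → 0x460D5FE4.
0x460D5FE4 = 1175281636.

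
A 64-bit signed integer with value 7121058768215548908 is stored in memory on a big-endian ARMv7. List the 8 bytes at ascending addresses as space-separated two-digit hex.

7121058768215548908 in hexadecimal, padded to 64 bits, is 0x62D31538802B23EC.
Split into bytes (most-significant first): 62 D3 15 38 80 2B 23 EC.
Big-endian: lowest address holds the most-significant byte.
So the memory order matches the most-significant-first order: 62 D3 15 38 80 2B 23 EC.

62 D3 15 38 80 2B 23 EC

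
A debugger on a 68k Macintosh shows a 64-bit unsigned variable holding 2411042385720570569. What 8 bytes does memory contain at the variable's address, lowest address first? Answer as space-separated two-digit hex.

21 75 BE 46 8B 48 F2 C9

2411042385720570569 in hexadecimal, padded to 64 bits, is 0x2175BE468B48F2C9.
Split into bytes (most-significant first): 21 75 BE 46 8B 48 F2 C9.
Big-endian stores the most-significant byte at the lowest address.
So the memory order matches the most-significant-first order: 21 75 BE 46 8B 48 F2 C9.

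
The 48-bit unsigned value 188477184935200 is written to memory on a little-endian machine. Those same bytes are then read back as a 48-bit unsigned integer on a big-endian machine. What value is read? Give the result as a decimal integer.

188477184935200 in 48-bit hexadecimal is 0xAB6B43A80520.
Stored little-endian, the bytes at ascending addresses are 20 05 A8 43 6B AB.
Read back as big-endian, the last byte is least significant, giving 0x2005A8436BAB.
0x2005A8436BAB = 35208669916075.

35208669916075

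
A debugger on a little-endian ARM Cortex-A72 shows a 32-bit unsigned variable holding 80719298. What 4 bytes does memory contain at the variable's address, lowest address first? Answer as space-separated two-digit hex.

C2 AD CF 04

80719298 in hexadecimal, padded to 32 bits, is 0x04CFADC2.
Split into bytes (most-significant first): 04 CF AD C2.
In little-endian order the low byte comes first in memory.
So at ascending addresses the bytes are C2 AD CF 04.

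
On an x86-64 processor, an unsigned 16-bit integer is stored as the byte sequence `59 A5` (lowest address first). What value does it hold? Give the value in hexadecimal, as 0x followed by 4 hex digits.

Little-endian: lowest address holds the least-significant byte.
Reassemble most-significant byte first: A5 59 → 0xA559.

0xA559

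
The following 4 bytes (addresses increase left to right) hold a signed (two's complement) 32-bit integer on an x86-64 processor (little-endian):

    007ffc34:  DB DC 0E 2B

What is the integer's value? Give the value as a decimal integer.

Little-endian: lowest address holds the least-significant byte.
Reassemble most-significant byte first: 2B 0E DC DB → 0x2B0EDCDB.
0x2B0EDCDB = 722394331.

722394331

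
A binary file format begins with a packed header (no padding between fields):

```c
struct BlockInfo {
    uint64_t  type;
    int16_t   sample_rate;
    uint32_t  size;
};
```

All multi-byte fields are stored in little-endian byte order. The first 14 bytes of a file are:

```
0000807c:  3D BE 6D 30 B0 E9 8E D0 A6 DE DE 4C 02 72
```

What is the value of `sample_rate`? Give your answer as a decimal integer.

-8538

`sample_rate` follows `type` (8 bytes), so it starts at byte offset 8 and occupies 2 bytes.
Bytes at offsets 8..9: A6 DE.
Little-endian stores the least-significant byte at the lowest address.
Reassemble most-significant byte first: DE A6 → 0xDEA6.
Top bit is set, so as a signed 16-bit value this is 0xDEA6 − 2^16 = -8538.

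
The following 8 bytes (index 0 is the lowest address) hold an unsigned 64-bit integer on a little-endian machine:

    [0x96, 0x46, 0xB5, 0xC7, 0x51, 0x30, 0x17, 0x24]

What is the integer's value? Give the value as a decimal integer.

2600600437630781078

In little-endian order the low byte comes first in memory.
Reassemble most-significant byte first: 24 17 30 51 C7 B5 46 96 → 0x24173051C7B54696.
0x24173051C7B54696 = 2600600437630781078.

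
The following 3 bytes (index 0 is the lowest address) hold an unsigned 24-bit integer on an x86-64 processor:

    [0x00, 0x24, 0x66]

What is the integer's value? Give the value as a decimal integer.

Little-endian stores the least-significant byte at the lowest address.
Reassemble most-significant byte first: 66 24 00 → 0x662400.
0x662400 = 6693888.

6693888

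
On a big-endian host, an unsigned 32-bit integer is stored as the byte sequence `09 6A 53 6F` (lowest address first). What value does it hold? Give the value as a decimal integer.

157963119

Big-endian stores the most-significant byte at the lowest address.
The bytes are already most-significant first: 0x096A536F.
0x096A536F = 157963119.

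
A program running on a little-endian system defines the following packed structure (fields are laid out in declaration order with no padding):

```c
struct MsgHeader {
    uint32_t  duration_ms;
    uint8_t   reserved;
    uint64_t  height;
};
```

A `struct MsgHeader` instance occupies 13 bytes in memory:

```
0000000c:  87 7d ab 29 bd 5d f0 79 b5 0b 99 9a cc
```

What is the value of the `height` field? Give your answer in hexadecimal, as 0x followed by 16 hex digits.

`height` follows `duration_ms` (4 B), `reserved` (1 B), so it starts at offset 4 + 1 = 5 and occupies 8 bytes.
Bytes at offsets 5..12: 5D F0 79 B5 0B 99 9A CC.
Little-endian: lowest address holds the least-significant byte.
Reassemble most-significant byte first: CC 9A 99 0B B5 79 F0 5D → 0xCC9A990BB579F05D.

0xCC9A990BB579F05D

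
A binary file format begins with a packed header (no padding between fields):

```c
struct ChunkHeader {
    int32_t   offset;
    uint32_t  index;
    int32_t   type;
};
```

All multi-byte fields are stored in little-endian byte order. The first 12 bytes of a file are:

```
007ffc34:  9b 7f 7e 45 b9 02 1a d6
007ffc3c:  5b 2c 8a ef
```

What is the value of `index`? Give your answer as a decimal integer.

3592028857

`index` follows `offset` (4 bytes), so it starts at byte offset 4 and occupies 4 bytes.
Bytes at offsets 4..7: B9 02 1A D6.
Little-endian: lowest address holds the least-significant byte.
Reassemble most-significant byte first: D6 1A 02 B9 → 0xD61A02B9.
0xD61A02B9 = 3592028857.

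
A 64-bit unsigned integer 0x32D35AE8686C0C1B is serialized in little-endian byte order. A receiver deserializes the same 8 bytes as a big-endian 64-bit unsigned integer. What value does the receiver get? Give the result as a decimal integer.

1949051936575247154

Stored little-endian, the bytes at ascending addresses are 1B 0C 6C 68 E8 5A D3 32.
Read back as big-endian, the last byte is least significant, giving 0x1B0C6C68E85AD332.
0x1B0C6C68E85AD332 = 1949051936575247154.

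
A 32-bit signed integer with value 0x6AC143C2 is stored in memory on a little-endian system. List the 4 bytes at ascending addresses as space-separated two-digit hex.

C2 43 C1 6A

Split into bytes (most-significant first): 6A C1 43 C2.
In little-endian order the low byte comes first in memory.
So at ascending addresses the bytes are C2 43 C1 6A.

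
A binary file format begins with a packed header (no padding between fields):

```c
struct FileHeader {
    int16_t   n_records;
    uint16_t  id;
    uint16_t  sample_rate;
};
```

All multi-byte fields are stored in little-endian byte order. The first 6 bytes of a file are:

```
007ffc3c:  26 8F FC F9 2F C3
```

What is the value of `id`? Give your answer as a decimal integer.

63996

`id` follows `n_records` (2 bytes), so it starts at byte offset 2 and occupies 2 bytes.
Bytes at offsets 2..3: FC F9.
Little-endian stores the least-significant byte at the lowest address.
Reassemble most-significant byte first: F9 FC → 0xF9FC.
0xF9FC = 63996.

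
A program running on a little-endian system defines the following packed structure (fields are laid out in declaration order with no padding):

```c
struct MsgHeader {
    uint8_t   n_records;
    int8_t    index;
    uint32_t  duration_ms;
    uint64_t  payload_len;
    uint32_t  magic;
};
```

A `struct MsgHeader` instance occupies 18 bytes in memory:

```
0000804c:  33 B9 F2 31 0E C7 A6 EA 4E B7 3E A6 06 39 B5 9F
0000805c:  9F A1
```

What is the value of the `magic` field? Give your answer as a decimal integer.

2711592885

`magic` follows `n_records` (1 B), `index` (1 B), `duration_ms` (4 B), `payload_len` (8 B), so it starts at offset 1 + 1 + 4 + 8 = 14 and occupies 4 bytes.
Bytes at offsets 14..17: B5 9F 9F A1.
Little-endian: lowest address holds the least-significant byte.
Reassemble most-significant byte first: A1 9F 9F B5 → 0xA19F9FB5.
0xA19F9FB5 = 2711592885.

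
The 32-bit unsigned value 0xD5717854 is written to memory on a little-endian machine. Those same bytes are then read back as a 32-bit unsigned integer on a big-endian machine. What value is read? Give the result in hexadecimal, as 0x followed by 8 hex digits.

Stored little-endian, the bytes at ascending addresses are 54 78 71 D5.
Read back as big-endian, the last byte is least significant, giving 0x547871D5.

0x547871D5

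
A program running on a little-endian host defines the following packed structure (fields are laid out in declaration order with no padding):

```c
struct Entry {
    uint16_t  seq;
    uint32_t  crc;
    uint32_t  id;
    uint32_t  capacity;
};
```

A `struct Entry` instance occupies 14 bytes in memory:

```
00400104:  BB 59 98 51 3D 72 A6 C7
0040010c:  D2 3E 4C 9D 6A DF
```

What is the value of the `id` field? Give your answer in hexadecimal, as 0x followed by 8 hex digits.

`id` follows `seq` (2 B), `crc` (4 B), so it starts at offset 2 + 4 = 6 and occupies 4 bytes.
Bytes at offsets 6..9: A6 C7 D2 3E.
Little-endian: lowest address holds the least-significant byte.
Reassemble most-significant byte first: 3E D2 C7 A6 → 0x3ED2C7A6.

0x3ED2C7A6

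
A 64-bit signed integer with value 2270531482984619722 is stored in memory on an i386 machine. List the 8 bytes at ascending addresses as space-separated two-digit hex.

CA 9E A3 9E 5A 8C 82 1F

2270531482984619722 in hexadecimal, padded to 64 bits, is 0x1F828C5A9EA39ECA.
Split into bytes (most-significant first): 1F 82 8C 5A 9E A3 9E CA.
Little-endian stores the least-significant byte at the lowest address.
So at ascending addresses the bytes are CA 9E A3 9E 5A 8C 82 1F.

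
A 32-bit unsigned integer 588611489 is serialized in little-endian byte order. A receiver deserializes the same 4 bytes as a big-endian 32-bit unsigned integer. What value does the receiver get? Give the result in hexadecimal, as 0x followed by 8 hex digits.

588611489 in 32-bit hexadecimal is 0x23157FA1.
Stored little-endian, the bytes at ascending addresses are A1 7F 15 23.
Read back as big-endian, the last byte is least significant, giving 0xA17F1523.

0xA17F1523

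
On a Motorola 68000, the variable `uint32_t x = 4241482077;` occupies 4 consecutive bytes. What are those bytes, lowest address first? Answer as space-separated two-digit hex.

FC CF E1 5D

4241482077 in hexadecimal, padded to 32 bits, is 0xFCCFE15D.
Split into bytes (most-significant first): FC CF E1 5D.
Big-endian: lowest address holds the most-significant byte.
So the memory order matches the most-significant-first order: FC CF E1 5D.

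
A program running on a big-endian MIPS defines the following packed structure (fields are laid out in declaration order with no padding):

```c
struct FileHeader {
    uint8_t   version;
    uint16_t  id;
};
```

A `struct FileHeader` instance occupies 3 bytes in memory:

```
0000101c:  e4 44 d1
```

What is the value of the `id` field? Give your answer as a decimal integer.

`id` follows `version` (1 byte), so it starts at byte offset 1 and occupies 2 bytes.
Bytes at offsets 1..2: 44 D1.
Big-endian stores the most-significant byte at the lowest address.
The bytes are already most-significant first: 0x44D1.
0x44D1 = 17617.

17617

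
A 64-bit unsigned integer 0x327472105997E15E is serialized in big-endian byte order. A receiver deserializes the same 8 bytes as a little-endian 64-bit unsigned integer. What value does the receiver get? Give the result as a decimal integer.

Stored big-endian, the bytes at ascending addresses are 32 74 72 10 59 97 E1 5E.
Read back as little-endian, the first byte is least significant, giving 0x5EE1975910727432.
0x5EE1975910727432 = 6836912118108943410.

6836912118108943410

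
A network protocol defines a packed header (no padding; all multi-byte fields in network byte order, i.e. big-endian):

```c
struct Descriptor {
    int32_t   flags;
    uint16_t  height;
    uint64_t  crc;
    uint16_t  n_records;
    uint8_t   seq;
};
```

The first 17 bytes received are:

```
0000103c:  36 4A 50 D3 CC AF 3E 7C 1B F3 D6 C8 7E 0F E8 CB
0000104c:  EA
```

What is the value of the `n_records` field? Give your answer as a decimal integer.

`n_records` follows `flags` (4 B), `height` (2 B), `crc` (8 B), so it starts at offset 4 + 2 + 8 = 14 and occupies 2 bytes.
Bytes at offsets 14..15: E8 CB.
In big-endian order the high byte comes first in memory.
The bytes are already most-significant first: 0xE8CB.
0xE8CB = 59595.

59595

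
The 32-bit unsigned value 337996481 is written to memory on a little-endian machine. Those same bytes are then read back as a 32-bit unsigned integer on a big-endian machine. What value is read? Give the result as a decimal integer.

337996481 in 32-bit hexadecimal is 0x14256AC1.
Stored little-endian, the bytes at ascending addresses are C1 6A 25 14.
Read back as big-endian, the last byte is least significant, giving 0xC16A2514.
0xC16A2514 = 3244958996.

3244958996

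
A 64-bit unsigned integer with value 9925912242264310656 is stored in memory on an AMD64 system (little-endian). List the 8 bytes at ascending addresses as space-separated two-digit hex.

9925912242264310656 in hexadecimal, padded to 64 bits, is 0x89BFEC9837DD8380.
Split into bytes (most-significant first): 89 BF EC 98 37 DD 83 80.
Little-endian: lowest address holds the least-significant byte.
So at ascending addresses the bytes are 80 83 DD 37 98 EC BF 89.

80 83 DD 37 98 EC BF 89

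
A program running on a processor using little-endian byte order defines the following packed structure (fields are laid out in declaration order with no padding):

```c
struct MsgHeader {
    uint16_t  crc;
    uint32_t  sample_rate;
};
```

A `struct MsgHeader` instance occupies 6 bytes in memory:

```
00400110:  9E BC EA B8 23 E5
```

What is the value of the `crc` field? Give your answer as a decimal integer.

`crc` is the first field, at byte offset 0, occupying 2 bytes.
Bytes at offsets 0..1: 9E BC.
In little-endian order the low byte comes first in memory.
Reassemble most-significant byte first: BC 9E → 0xBC9E.
0xBC9E = 48286.

48286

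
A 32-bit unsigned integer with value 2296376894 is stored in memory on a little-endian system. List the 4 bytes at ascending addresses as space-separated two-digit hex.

2296376894 in hexadecimal, padded to 32 bits, is 0x88DFEE3E.
Split into bytes (most-significant first): 88 DF EE 3E.
In little-endian order the low byte comes first in memory.
So at ascending addresses the bytes are 3E EE DF 88.

3E EE DF 88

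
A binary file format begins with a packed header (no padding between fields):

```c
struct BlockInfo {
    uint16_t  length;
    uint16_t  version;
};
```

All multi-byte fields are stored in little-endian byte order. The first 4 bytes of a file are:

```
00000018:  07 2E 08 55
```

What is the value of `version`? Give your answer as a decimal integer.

`version` follows `length` (2 bytes), so it starts at byte offset 2 and occupies 2 bytes.
Bytes at offsets 2..3: 08 55.
Little-endian: lowest address holds the least-significant byte.
Reassemble most-significant byte first: 55 08 → 0x5508.
0x5508 = 21768.

21768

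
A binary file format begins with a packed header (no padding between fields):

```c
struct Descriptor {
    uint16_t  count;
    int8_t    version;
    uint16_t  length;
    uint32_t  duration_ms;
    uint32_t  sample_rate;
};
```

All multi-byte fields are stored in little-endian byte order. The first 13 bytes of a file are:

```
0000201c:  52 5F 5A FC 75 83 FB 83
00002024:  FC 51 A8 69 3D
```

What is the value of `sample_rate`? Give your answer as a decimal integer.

1030334545

`sample_rate` follows `count` (2 B), `version` (1 B), `length` (2 B), `duration_ms` (4 B), so it starts at offset 2 + 1 + 2 + 4 = 9 and occupies 4 bytes.
Bytes at offsets 9..12: 51 A8 69 3D.
Little-endian stores the least-significant byte at the lowest address.
Reassemble most-significant byte first: 3D 69 A8 51 → 0x3D69A851.
0x3D69A851 = 1030334545.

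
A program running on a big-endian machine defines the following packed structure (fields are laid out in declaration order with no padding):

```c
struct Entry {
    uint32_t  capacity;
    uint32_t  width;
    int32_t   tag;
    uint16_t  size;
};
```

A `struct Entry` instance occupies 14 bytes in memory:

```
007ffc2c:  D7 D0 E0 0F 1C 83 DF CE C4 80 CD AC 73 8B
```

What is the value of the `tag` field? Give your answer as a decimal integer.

`tag` follows `capacity` (4 B), `width` (4 B), so it starts at offset 4 + 4 = 8 and occupies 4 bytes.
Bytes at offsets 8..11: C4 80 CD AC.
Big-endian stores the most-significant byte at the lowest address.
The bytes are already most-significant first: 0xC480CDAC.
Top bit is set, so as a signed 32-bit value this is 0xC480CDAC − 2^32 = -998191700.

-998191700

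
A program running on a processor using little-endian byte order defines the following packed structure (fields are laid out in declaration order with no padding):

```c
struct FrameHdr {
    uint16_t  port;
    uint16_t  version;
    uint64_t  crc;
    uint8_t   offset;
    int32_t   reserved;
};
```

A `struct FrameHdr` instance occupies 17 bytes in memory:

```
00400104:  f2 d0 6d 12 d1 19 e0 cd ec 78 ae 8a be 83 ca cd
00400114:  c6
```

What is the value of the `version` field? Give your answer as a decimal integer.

4717

`version` follows `port` (2 bytes), so it starts at byte offset 2 and occupies 2 bytes.
Bytes at offsets 2..3: 6D 12.
In little-endian order the low byte comes first in memory.
Reassemble most-significant byte first: 12 6D → 0x126D.
0x126D = 4717.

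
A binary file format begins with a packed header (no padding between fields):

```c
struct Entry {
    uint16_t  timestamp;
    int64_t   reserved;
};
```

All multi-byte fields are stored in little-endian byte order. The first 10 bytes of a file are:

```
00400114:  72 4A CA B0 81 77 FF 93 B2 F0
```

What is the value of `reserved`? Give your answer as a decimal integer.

-1102656233321418550

`reserved` follows `timestamp` (2 bytes), so it starts at byte offset 2 and occupies 8 bytes.
Bytes at offsets 2..9: CA B0 81 77 FF 93 B2 F0.
Little-endian stores the least-significant byte at the lowest address.
Reassemble most-significant byte first: F0 B2 93 FF 77 81 B0 CA → 0xF0B293FF7781B0CA.
Top bit is set, so as a signed 64-bit value this is 0xF0B293FF7781B0CA − 2^64 = -1102656233321418550.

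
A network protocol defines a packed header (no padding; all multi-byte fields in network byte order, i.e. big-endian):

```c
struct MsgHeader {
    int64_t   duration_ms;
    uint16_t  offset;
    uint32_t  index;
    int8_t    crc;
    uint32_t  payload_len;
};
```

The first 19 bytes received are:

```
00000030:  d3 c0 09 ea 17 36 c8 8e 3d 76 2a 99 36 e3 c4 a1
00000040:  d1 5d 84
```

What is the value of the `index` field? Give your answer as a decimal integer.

`index` follows `duration_ms` (8 B), `offset` (2 B), so it starts at offset 8 + 2 = 10 and occupies 4 bytes.
Bytes at offsets 10..13: 2A 99 36 E3.
Big-endian: lowest address holds the most-significant byte.
The bytes are already most-significant first: 0x2A9936E3.
0x2A9936E3 = 714684131.

714684131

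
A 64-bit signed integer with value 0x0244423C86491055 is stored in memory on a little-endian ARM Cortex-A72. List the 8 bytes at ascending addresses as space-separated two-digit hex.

55 10 49 86 3C 42 44 02

Split into bytes (most-significant first): 02 44 42 3C 86 49 10 55.
Little-endian stores the least-significant byte at the lowest address.
So at ascending addresses the bytes are 55 10 49 86 3C 42 44 02.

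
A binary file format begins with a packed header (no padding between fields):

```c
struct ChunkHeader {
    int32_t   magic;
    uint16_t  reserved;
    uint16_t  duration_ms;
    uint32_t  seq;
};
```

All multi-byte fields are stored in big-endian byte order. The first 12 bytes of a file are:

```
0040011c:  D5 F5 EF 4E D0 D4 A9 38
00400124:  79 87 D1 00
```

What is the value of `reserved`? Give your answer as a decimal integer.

53460

`reserved` follows `magic` (4 bytes), so it starts at byte offset 4 and occupies 2 bytes.
Bytes at offsets 4..5: D0 D4.
Big-endian stores the most-significant byte at the lowest address.
The bytes are already most-significant first: 0xD0D4.
0xD0D4 = 53460.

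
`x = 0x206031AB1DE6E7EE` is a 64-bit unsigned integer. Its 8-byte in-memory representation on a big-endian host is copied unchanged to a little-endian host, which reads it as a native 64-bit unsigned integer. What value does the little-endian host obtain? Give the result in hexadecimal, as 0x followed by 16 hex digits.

0xEEE7E61DAB316020

Stored big-endian, the bytes at ascending addresses are 20 60 31 AB 1D E6 E7 EE.
Read back as little-endian, the first byte is least significant, giving 0xEEE7E61DAB316020.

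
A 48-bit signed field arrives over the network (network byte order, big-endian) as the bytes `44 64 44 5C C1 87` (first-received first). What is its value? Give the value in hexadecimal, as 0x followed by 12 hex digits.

0x4464445CC187

Big-endian stores the most-significant byte at the lowest address.
The bytes are already most-significant first: 0x4464445CC187.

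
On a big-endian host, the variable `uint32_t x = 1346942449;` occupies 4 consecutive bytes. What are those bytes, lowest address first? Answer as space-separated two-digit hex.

50 48 B5 F1

1346942449 in hexadecimal, padded to 32 bits, is 0x5048B5F1.
Split into bytes (most-significant first): 50 48 B5 F1.
Big-endian stores the most-significant byte at the lowest address.
So the memory order matches the most-significant-first order: 50 48 B5 F1.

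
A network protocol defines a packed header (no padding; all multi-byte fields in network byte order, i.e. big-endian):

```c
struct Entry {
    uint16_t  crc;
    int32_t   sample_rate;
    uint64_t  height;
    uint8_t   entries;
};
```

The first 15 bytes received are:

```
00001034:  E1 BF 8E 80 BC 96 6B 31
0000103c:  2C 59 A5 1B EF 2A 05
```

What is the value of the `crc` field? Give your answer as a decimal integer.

57791

`crc` is the first field, at byte offset 0, occupying 2 bytes.
Bytes at offsets 0..1: E1 BF.
In big-endian order the high byte comes first in memory.
The bytes are already most-significant first: 0xE1BF.
0xE1BF = 57791.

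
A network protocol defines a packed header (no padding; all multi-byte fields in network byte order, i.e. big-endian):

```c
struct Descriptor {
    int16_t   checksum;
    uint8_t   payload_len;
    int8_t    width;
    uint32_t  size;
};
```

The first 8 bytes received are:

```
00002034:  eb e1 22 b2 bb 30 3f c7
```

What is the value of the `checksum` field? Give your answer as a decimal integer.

-5151

`checksum` is the first field, at byte offset 0, occupying 2 bytes.
Bytes at offsets 0..1: EB E1.
Big-endian stores the most-significant byte at the lowest address.
The bytes are already most-significant first: 0xEBE1.
Top bit is set, so as a signed 16-bit value this is 0xEBE1 − 2^16 = -5151.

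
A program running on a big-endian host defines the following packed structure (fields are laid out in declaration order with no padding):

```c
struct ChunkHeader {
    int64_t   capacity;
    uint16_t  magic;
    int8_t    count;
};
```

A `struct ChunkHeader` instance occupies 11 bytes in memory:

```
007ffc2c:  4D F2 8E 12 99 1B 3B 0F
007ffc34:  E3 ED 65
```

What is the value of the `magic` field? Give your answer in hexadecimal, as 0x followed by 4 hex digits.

`magic` follows `capacity` (8 bytes), so it starts at byte offset 8 and occupies 2 bytes.
Bytes at offsets 8..9: E3 ED.
Big-endian: lowest address holds the most-significant byte.
The bytes are already most-significant first: 0xE3ED.

0xE3ED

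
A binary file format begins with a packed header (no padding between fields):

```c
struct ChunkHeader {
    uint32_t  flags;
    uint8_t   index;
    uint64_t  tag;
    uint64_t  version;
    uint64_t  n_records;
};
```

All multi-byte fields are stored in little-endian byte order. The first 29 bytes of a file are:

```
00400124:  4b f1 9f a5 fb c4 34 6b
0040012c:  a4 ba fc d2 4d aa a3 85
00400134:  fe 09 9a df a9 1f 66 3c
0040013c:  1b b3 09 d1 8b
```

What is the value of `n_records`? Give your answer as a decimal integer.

`n_records` follows `flags` (4 B), `index` (1 B), `tag` (8 B), `version` (8 B), so it starts at offset 4 + 1 + 8 + 8 = 21 and occupies 8 bytes.
Bytes at offsets 21..28: 1F 66 3C 1B B3 09 D1 8B.
Little-endian: lowest address holds the least-significant byte.
Reassemble most-significant byte first: 8B D1 09 B3 1B 3C 66 1F → 0x8BD109B31B3C661F.
0x8BD109B31B3C661F = 10074844506265249311.

10074844506265249311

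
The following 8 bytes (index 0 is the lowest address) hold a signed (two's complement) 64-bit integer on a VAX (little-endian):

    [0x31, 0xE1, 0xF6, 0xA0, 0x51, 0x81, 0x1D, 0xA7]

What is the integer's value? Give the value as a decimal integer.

-6404820907458109135

In little-endian order the low byte comes first in memory.
Reassemble most-significant byte first: A7 1D 81 51 A0 F6 E1 31 → 0xA71D8151A0F6E131.
Top bit is set, so as a signed 64-bit value this is 0xA71D8151A0F6E131 − 2^64 = -6404820907458109135.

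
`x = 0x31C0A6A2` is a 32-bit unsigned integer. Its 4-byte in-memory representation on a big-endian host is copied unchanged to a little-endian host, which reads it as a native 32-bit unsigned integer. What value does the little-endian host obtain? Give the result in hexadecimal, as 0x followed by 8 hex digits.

Stored big-endian, the bytes at ascending addresses are 31 C0 A6 A2.
Read back as little-endian, the first byte is least significant, giving 0xA2A6C031.

0xA2A6C031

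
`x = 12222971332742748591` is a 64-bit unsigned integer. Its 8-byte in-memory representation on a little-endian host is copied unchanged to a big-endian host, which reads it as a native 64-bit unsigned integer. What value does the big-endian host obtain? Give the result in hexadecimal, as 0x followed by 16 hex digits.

12222971332742748591 in 64-bit hexadecimal is 0xA9A0B7AAC3EA19AF.
Stored little-endian, the bytes at ascending addresses are AF 19 EA C3 AA B7 A0 A9.
Read back as big-endian, the last byte is least significant, giving 0xAF19EAC3AAB7A0A9.

0xAF19EAC3AAB7A0A9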